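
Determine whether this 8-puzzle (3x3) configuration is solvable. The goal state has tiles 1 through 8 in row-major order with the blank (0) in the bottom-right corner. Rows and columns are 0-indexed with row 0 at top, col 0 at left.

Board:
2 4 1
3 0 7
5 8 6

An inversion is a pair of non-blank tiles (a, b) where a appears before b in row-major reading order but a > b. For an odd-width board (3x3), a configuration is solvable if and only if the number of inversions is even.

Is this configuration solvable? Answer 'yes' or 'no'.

Inversions (pairs i<j in row-major order where tile[i] > tile[j] > 0): 6
6 is even, so the puzzle is solvable.

Answer: yes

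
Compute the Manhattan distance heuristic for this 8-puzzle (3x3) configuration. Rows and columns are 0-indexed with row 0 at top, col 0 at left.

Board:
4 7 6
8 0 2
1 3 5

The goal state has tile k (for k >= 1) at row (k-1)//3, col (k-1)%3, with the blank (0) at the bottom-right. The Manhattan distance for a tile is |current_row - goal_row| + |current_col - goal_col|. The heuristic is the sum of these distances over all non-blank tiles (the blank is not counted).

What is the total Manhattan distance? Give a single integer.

Tile 4: (0,0)->(1,0) = 1
Tile 7: (0,1)->(2,0) = 3
Tile 6: (0,2)->(1,2) = 1
Tile 8: (1,0)->(2,1) = 2
Tile 2: (1,2)->(0,1) = 2
Tile 1: (2,0)->(0,0) = 2
Tile 3: (2,1)->(0,2) = 3
Tile 5: (2,2)->(1,1) = 2
Sum: 1 + 3 + 1 + 2 + 2 + 2 + 3 + 2 = 16

Answer: 16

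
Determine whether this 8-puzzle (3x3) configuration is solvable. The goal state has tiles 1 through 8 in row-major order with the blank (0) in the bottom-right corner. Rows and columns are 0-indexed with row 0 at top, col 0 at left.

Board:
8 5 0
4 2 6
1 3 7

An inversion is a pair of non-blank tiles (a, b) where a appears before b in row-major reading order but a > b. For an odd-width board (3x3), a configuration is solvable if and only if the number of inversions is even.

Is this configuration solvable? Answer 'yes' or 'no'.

Inversions (pairs i<j in row-major order where tile[i] > tile[j] > 0): 17
17 is odd, so the puzzle is not solvable.

Answer: no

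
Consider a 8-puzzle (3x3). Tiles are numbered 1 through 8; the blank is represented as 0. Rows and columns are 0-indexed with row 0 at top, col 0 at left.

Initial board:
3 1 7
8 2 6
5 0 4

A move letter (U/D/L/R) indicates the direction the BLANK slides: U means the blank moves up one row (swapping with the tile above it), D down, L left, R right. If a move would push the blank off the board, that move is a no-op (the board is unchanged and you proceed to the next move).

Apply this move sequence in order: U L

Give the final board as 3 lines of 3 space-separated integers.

Answer: 3 1 7
0 8 6
5 2 4

Derivation:
After move 1 (U):
3 1 7
8 0 6
5 2 4

After move 2 (L):
3 1 7
0 8 6
5 2 4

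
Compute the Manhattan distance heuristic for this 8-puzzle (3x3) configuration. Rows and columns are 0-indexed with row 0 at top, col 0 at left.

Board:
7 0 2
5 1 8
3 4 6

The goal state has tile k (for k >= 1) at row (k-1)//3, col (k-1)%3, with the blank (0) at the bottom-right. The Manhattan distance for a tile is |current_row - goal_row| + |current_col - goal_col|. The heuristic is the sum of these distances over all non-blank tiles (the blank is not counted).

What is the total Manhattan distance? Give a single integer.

Tile 7: (0,0)->(2,0) = 2
Tile 2: (0,2)->(0,1) = 1
Tile 5: (1,0)->(1,1) = 1
Tile 1: (1,1)->(0,0) = 2
Tile 8: (1,2)->(2,1) = 2
Tile 3: (2,0)->(0,2) = 4
Tile 4: (2,1)->(1,0) = 2
Tile 6: (2,2)->(1,2) = 1
Sum: 2 + 1 + 1 + 2 + 2 + 4 + 2 + 1 = 15

Answer: 15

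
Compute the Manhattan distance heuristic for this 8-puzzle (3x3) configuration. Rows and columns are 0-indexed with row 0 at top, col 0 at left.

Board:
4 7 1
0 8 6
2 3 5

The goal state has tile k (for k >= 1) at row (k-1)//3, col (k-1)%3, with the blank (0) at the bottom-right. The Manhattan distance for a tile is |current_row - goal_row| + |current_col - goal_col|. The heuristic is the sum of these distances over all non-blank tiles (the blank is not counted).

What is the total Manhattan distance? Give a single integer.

Answer: 15

Derivation:
Tile 4: at (0,0), goal (1,0), distance |0-1|+|0-0| = 1
Tile 7: at (0,1), goal (2,0), distance |0-2|+|1-0| = 3
Tile 1: at (0,2), goal (0,0), distance |0-0|+|2-0| = 2
Tile 8: at (1,1), goal (2,1), distance |1-2|+|1-1| = 1
Tile 6: at (1,2), goal (1,2), distance |1-1|+|2-2| = 0
Tile 2: at (2,0), goal (0,1), distance |2-0|+|0-1| = 3
Tile 3: at (2,1), goal (0,2), distance |2-0|+|1-2| = 3
Tile 5: at (2,2), goal (1,1), distance |2-1|+|2-1| = 2
Sum: 1 + 3 + 2 + 1 + 0 + 3 + 3 + 2 = 15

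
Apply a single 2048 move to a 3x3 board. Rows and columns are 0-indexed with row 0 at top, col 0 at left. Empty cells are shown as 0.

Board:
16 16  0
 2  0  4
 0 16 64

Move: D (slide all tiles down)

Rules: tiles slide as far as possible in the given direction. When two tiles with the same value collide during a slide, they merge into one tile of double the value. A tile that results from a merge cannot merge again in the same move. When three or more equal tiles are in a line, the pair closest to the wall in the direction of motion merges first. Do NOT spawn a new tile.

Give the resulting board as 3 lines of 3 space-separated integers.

Slide down:
col 0: [16, 2, 0] -> [0, 16, 2]
col 1: [16, 0, 16] -> [0, 0, 32]
col 2: [0, 4, 64] -> [0, 4, 64]

Answer:  0  0  0
16  0  4
 2 32 64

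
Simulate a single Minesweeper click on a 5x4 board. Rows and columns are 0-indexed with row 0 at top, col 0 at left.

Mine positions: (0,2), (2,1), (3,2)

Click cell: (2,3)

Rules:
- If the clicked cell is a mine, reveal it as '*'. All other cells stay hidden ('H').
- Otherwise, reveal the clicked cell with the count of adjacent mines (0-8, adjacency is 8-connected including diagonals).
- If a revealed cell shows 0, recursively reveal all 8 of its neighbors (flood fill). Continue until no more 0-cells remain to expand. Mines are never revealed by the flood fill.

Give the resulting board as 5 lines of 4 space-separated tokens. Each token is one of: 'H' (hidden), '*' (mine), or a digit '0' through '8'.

H H H H
H H H H
H H H 1
H H H H
H H H H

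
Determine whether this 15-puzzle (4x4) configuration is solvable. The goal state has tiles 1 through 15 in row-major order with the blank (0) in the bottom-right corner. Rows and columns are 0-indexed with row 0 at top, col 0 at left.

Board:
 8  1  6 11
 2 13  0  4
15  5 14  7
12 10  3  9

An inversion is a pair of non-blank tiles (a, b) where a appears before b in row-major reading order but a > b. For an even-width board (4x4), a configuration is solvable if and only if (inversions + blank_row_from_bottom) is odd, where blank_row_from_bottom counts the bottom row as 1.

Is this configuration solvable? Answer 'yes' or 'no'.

Answer: no

Derivation:
Inversions: 45
Blank is in row 1 (0-indexed from top), which is row 3 counting from the bottom (bottom = 1).
45 + 3 = 48, which is even, so the puzzle is not solvable.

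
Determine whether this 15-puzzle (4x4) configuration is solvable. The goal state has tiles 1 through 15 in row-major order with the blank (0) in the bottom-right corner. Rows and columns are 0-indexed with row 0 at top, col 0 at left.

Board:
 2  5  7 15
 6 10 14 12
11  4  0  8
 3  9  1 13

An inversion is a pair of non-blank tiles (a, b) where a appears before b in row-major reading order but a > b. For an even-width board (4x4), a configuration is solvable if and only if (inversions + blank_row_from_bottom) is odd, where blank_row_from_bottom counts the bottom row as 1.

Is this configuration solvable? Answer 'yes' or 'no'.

Answer: no

Derivation:
Inversions: 52
Blank is in row 2 (0-indexed from top), which is row 2 counting from the bottom (bottom = 1).
52 + 2 = 54, which is even, so the puzzle is not solvable.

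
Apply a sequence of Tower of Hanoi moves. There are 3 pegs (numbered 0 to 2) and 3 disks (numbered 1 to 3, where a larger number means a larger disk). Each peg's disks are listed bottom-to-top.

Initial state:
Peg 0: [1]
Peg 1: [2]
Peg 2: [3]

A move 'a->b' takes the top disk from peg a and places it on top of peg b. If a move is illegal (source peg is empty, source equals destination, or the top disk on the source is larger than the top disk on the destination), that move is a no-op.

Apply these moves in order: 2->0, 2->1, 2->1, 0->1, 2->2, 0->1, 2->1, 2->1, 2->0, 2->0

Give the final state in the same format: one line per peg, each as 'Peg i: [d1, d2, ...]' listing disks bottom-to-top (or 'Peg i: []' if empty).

Answer: Peg 0: [3]
Peg 1: [2, 1]
Peg 2: []

Derivation:
After move 1 (2->0):
Peg 0: [1]
Peg 1: [2]
Peg 2: [3]

After move 2 (2->1):
Peg 0: [1]
Peg 1: [2]
Peg 2: [3]

After move 3 (2->1):
Peg 0: [1]
Peg 1: [2]
Peg 2: [3]

After move 4 (0->1):
Peg 0: []
Peg 1: [2, 1]
Peg 2: [3]

After move 5 (2->2):
Peg 0: []
Peg 1: [2, 1]
Peg 2: [3]

After move 6 (0->1):
Peg 0: []
Peg 1: [2, 1]
Peg 2: [3]

After move 7 (2->1):
Peg 0: []
Peg 1: [2, 1]
Peg 2: [3]

After move 8 (2->1):
Peg 0: []
Peg 1: [2, 1]
Peg 2: [3]

After move 9 (2->0):
Peg 0: [3]
Peg 1: [2, 1]
Peg 2: []

After move 10 (2->0):
Peg 0: [3]
Peg 1: [2, 1]
Peg 2: []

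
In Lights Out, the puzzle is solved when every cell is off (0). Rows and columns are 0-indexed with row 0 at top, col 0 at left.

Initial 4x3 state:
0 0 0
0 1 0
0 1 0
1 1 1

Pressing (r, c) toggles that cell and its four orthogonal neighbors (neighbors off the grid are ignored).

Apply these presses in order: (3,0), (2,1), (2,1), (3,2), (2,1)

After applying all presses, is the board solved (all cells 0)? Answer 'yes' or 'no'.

Answer: yes

Derivation:
After press 1 at (3,0):
0 0 0
0 1 0
1 1 0
0 0 1

After press 2 at (2,1):
0 0 0
0 0 0
0 0 1
0 1 1

After press 3 at (2,1):
0 0 0
0 1 0
1 1 0
0 0 1

After press 4 at (3,2):
0 0 0
0 1 0
1 1 1
0 1 0

After press 5 at (2,1):
0 0 0
0 0 0
0 0 0
0 0 0

Lights still on: 0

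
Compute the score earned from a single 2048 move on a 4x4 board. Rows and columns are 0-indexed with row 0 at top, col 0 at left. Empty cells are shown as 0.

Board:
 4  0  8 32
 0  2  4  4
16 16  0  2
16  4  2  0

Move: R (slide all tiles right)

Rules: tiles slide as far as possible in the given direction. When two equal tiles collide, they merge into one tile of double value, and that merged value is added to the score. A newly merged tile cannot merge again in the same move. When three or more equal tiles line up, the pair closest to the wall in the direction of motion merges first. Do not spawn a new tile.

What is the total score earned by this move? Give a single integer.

Slide right:
row 0: [4, 0, 8, 32] -> [0, 4, 8, 32]  score +0 (running 0)
row 1: [0, 2, 4, 4] -> [0, 0, 2, 8]  score +8 (running 8)
row 2: [16, 16, 0, 2] -> [0, 0, 32, 2]  score +32 (running 40)
row 3: [16, 4, 2, 0] -> [0, 16, 4, 2]  score +0 (running 40)
Board after move:
 0  4  8 32
 0  0  2  8
 0  0 32  2
 0 16  4  2

Answer: 40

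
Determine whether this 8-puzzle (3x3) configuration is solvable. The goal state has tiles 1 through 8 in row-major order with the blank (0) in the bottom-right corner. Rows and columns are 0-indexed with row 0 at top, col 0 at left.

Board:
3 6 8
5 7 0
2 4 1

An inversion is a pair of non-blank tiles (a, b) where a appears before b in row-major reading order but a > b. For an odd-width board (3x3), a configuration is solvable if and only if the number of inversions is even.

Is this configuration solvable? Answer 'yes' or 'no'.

Inversions (pairs i<j in row-major order where tile[i] > tile[j] > 0): 19
19 is odd, so the puzzle is not solvable.

Answer: no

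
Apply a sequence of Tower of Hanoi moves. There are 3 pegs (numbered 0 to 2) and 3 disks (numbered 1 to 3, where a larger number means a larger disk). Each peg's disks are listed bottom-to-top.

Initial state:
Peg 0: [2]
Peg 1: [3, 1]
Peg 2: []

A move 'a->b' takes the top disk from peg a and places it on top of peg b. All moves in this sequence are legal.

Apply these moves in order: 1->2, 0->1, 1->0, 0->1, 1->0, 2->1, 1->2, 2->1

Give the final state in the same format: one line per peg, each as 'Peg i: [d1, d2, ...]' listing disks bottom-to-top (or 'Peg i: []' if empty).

After move 1 (1->2):
Peg 0: [2]
Peg 1: [3]
Peg 2: [1]

After move 2 (0->1):
Peg 0: []
Peg 1: [3, 2]
Peg 2: [1]

After move 3 (1->0):
Peg 0: [2]
Peg 1: [3]
Peg 2: [1]

After move 4 (0->1):
Peg 0: []
Peg 1: [3, 2]
Peg 2: [1]

After move 5 (1->0):
Peg 0: [2]
Peg 1: [3]
Peg 2: [1]

After move 6 (2->1):
Peg 0: [2]
Peg 1: [3, 1]
Peg 2: []

After move 7 (1->2):
Peg 0: [2]
Peg 1: [3]
Peg 2: [1]

After move 8 (2->1):
Peg 0: [2]
Peg 1: [3, 1]
Peg 2: []

Answer: Peg 0: [2]
Peg 1: [3, 1]
Peg 2: []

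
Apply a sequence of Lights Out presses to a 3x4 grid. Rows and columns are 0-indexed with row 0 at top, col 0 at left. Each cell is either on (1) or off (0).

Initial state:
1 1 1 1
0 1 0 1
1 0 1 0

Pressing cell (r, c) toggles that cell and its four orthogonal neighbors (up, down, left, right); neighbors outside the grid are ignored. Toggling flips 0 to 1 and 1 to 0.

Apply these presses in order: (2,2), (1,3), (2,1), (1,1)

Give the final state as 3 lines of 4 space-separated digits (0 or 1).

Answer: 1 0 1 0
1 1 1 0
0 1 1 0

Derivation:
After press 1 at (2,2):
1 1 1 1
0 1 1 1
1 1 0 1

After press 2 at (1,3):
1 1 1 0
0 1 0 0
1 1 0 0

After press 3 at (2,1):
1 1 1 0
0 0 0 0
0 0 1 0

After press 4 at (1,1):
1 0 1 0
1 1 1 0
0 1 1 0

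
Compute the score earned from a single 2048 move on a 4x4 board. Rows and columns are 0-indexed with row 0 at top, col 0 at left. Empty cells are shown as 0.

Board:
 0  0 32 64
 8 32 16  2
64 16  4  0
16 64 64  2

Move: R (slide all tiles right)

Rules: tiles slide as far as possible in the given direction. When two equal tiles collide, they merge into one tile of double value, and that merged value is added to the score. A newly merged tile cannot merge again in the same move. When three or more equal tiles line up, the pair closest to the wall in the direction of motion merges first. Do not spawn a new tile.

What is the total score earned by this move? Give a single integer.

Answer: 128

Derivation:
Slide right:
row 0: [0, 0, 32, 64] -> [0, 0, 32, 64]  score +0 (running 0)
row 1: [8, 32, 16, 2] -> [8, 32, 16, 2]  score +0 (running 0)
row 2: [64, 16, 4, 0] -> [0, 64, 16, 4]  score +0 (running 0)
row 3: [16, 64, 64, 2] -> [0, 16, 128, 2]  score +128 (running 128)
Board after move:
  0   0  32  64
  8  32  16   2
  0  64  16   4
  0  16 128   2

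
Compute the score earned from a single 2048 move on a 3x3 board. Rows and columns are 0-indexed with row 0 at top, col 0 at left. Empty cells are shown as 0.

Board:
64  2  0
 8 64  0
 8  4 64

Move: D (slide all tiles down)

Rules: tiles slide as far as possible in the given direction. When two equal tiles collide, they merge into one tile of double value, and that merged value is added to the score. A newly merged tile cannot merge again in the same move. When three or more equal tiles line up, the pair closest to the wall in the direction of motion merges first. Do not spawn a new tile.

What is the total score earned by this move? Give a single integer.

Answer: 16

Derivation:
Slide down:
col 0: [64, 8, 8] -> [0, 64, 16]  score +16 (running 16)
col 1: [2, 64, 4] -> [2, 64, 4]  score +0 (running 16)
col 2: [0, 0, 64] -> [0, 0, 64]  score +0 (running 16)
Board after move:
 0  2  0
64 64  0
16  4 64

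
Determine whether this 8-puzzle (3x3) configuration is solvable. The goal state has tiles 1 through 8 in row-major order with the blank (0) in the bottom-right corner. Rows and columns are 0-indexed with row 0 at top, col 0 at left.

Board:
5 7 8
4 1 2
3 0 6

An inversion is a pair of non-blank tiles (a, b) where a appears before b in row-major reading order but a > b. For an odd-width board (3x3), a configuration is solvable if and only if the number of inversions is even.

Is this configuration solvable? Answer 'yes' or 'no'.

Inversions (pairs i<j in row-major order where tile[i] > tile[j] > 0): 17
17 is odd, so the puzzle is not solvable.

Answer: no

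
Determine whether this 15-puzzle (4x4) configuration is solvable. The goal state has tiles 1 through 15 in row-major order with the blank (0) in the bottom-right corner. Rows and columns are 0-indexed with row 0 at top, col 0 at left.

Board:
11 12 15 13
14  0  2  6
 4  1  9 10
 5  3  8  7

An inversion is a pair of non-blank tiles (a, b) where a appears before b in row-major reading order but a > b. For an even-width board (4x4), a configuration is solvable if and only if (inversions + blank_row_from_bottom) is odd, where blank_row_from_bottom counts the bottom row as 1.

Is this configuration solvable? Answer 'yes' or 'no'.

Answer: no

Derivation:
Inversions: 69
Blank is in row 1 (0-indexed from top), which is row 3 counting from the bottom (bottom = 1).
69 + 3 = 72, which is even, so the puzzle is not solvable.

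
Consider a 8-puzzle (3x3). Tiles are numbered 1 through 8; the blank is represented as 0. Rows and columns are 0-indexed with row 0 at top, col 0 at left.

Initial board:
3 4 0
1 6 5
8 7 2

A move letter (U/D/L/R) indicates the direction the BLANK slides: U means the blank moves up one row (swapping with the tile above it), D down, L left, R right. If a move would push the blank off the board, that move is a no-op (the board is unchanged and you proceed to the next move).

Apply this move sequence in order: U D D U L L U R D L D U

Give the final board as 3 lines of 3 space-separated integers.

After move 1 (U):
3 4 0
1 6 5
8 7 2

After move 2 (D):
3 4 5
1 6 0
8 7 2

After move 3 (D):
3 4 5
1 6 2
8 7 0

After move 4 (U):
3 4 5
1 6 0
8 7 2

After move 5 (L):
3 4 5
1 0 6
8 7 2

After move 6 (L):
3 4 5
0 1 6
8 7 2

After move 7 (U):
0 4 5
3 1 6
8 7 2

After move 8 (R):
4 0 5
3 1 6
8 7 2

After move 9 (D):
4 1 5
3 0 6
8 7 2

After move 10 (L):
4 1 5
0 3 6
8 7 2

After move 11 (D):
4 1 5
8 3 6
0 7 2

After move 12 (U):
4 1 5
0 3 6
8 7 2

Answer: 4 1 5
0 3 6
8 7 2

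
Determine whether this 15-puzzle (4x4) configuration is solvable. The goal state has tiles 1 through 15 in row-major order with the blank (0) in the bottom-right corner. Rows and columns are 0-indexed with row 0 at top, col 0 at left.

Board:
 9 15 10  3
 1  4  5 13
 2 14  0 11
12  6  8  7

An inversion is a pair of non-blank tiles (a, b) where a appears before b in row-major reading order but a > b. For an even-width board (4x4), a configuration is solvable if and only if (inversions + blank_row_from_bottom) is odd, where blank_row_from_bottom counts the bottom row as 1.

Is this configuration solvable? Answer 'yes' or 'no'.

Inversions: 51
Blank is in row 2 (0-indexed from top), which is row 2 counting from the bottom (bottom = 1).
51 + 2 = 53, which is odd, so the puzzle is solvable.

Answer: yes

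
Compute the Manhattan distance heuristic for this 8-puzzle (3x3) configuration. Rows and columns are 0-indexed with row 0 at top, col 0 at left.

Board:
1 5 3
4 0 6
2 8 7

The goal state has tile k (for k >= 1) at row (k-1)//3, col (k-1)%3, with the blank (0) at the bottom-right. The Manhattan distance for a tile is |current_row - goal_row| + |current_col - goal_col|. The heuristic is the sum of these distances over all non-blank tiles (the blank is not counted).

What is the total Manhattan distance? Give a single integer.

Tile 1: at (0,0), goal (0,0), distance |0-0|+|0-0| = 0
Tile 5: at (0,1), goal (1,1), distance |0-1|+|1-1| = 1
Tile 3: at (0,2), goal (0,2), distance |0-0|+|2-2| = 0
Tile 4: at (1,0), goal (1,0), distance |1-1|+|0-0| = 0
Tile 6: at (1,2), goal (1,2), distance |1-1|+|2-2| = 0
Tile 2: at (2,0), goal (0,1), distance |2-0|+|0-1| = 3
Tile 8: at (2,1), goal (2,1), distance |2-2|+|1-1| = 0
Tile 7: at (2,2), goal (2,0), distance |2-2|+|2-0| = 2
Sum: 0 + 1 + 0 + 0 + 0 + 3 + 0 + 2 = 6

Answer: 6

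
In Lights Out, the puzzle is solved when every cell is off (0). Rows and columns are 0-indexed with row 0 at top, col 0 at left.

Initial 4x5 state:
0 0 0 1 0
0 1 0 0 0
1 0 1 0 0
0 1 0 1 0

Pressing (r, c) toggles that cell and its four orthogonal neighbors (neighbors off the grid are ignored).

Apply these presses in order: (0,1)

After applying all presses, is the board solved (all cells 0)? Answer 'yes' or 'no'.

Answer: no

Derivation:
After press 1 at (0,1):
1 1 1 1 0
0 0 0 0 0
1 0 1 0 0
0 1 0 1 0

Lights still on: 8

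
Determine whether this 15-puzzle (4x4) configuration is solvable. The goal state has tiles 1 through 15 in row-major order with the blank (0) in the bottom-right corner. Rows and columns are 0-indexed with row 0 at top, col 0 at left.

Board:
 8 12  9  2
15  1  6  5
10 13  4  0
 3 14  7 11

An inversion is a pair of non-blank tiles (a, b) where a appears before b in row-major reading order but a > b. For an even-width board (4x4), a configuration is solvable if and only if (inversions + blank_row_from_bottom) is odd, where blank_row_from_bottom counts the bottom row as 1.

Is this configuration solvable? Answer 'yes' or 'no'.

Inversions: 50
Blank is in row 2 (0-indexed from top), which is row 2 counting from the bottom (bottom = 1).
50 + 2 = 52, which is even, so the puzzle is not solvable.

Answer: no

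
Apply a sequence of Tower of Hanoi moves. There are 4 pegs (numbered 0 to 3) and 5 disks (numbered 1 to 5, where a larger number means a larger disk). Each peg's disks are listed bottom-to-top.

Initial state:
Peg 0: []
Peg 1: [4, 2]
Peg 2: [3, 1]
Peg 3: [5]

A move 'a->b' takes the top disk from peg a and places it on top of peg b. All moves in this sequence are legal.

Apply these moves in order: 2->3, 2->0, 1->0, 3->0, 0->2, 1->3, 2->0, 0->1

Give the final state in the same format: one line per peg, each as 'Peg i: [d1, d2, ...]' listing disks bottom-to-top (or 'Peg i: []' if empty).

After move 1 (2->3):
Peg 0: []
Peg 1: [4, 2]
Peg 2: [3]
Peg 3: [5, 1]

After move 2 (2->0):
Peg 0: [3]
Peg 1: [4, 2]
Peg 2: []
Peg 3: [5, 1]

After move 3 (1->0):
Peg 0: [3, 2]
Peg 1: [4]
Peg 2: []
Peg 3: [5, 1]

After move 4 (3->0):
Peg 0: [3, 2, 1]
Peg 1: [4]
Peg 2: []
Peg 3: [5]

After move 5 (0->2):
Peg 0: [3, 2]
Peg 1: [4]
Peg 2: [1]
Peg 3: [5]

After move 6 (1->3):
Peg 0: [3, 2]
Peg 1: []
Peg 2: [1]
Peg 3: [5, 4]

After move 7 (2->0):
Peg 0: [3, 2, 1]
Peg 1: []
Peg 2: []
Peg 3: [5, 4]

After move 8 (0->1):
Peg 0: [3, 2]
Peg 1: [1]
Peg 2: []
Peg 3: [5, 4]

Answer: Peg 0: [3, 2]
Peg 1: [1]
Peg 2: []
Peg 3: [5, 4]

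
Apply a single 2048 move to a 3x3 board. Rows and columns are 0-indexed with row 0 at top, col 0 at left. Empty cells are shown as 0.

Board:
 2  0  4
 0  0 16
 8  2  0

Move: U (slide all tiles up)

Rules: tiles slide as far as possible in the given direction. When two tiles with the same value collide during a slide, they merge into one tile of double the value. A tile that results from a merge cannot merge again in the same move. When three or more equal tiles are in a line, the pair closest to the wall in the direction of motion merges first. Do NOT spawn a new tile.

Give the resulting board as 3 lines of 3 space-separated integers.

Answer:  2  2  4
 8  0 16
 0  0  0

Derivation:
Slide up:
col 0: [2, 0, 8] -> [2, 8, 0]
col 1: [0, 0, 2] -> [2, 0, 0]
col 2: [4, 16, 0] -> [4, 16, 0]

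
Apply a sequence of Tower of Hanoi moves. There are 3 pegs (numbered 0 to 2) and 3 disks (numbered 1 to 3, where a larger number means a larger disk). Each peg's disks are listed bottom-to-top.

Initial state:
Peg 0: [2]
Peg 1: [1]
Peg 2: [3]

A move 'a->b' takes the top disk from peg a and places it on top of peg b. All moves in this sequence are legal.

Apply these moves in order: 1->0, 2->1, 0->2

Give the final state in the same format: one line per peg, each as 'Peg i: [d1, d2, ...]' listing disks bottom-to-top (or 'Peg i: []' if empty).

After move 1 (1->0):
Peg 0: [2, 1]
Peg 1: []
Peg 2: [3]

After move 2 (2->1):
Peg 0: [2, 1]
Peg 1: [3]
Peg 2: []

After move 3 (0->2):
Peg 0: [2]
Peg 1: [3]
Peg 2: [1]

Answer: Peg 0: [2]
Peg 1: [3]
Peg 2: [1]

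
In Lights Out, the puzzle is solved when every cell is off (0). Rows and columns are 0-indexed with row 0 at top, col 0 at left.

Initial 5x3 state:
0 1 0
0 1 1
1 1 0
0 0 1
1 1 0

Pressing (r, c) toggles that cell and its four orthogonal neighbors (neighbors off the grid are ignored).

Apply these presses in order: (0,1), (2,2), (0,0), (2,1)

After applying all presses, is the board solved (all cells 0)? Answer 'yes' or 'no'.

Answer: no

Derivation:
After press 1 at (0,1):
1 0 1
0 0 1
1 1 0
0 0 1
1 1 0

After press 2 at (2,2):
1 0 1
0 0 0
1 0 1
0 0 0
1 1 0

After press 3 at (0,0):
0 1 1
1 0 0
1 0 1
0 0 0
1 1 0

After press 4 at (2,1):
0 1 1
1 1 0
0 1 0
0 1 0
1 1 0

Lights still on: 8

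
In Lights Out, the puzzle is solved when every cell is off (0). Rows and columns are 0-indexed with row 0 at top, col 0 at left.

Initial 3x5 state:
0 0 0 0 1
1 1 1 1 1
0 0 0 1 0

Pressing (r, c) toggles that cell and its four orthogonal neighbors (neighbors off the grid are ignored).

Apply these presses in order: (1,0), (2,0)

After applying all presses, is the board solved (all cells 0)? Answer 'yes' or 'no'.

After press 1 at (1,0):
1 0 0 0 1
0 0 1 1 1
1 0 0 1 0

After press 2 at (2,0):
1 0 0 0 1
1 0 1 1 1
0 1 0 1 0

Lights still on: 8

Answer: no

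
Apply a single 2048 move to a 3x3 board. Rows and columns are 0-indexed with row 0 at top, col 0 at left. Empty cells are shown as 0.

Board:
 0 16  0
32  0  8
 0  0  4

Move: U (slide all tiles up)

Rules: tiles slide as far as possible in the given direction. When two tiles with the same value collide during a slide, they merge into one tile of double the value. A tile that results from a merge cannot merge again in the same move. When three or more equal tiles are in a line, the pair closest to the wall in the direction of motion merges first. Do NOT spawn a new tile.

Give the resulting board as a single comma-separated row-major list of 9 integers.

Answer: 32, 16, 8, 0, 0, 4, 0, 0, 0

Derivation:
Slide up:
col 0: [0, 32, 0] -> [32, 0, 0]
col 1: [16, 0, 0] -> [16, 0, 0]
col 2: [0, 8, 4] -> [8, 4, 0]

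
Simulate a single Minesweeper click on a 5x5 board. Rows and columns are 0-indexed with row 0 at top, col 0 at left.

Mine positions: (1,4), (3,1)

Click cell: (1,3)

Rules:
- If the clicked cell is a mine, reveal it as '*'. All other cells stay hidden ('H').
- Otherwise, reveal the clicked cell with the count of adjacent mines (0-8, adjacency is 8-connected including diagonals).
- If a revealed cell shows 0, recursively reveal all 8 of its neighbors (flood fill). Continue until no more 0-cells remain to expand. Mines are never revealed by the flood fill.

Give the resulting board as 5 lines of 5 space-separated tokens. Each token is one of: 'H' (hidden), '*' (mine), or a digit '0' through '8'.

H H H H H
H H H 1 H
H H H H H
H H H H H
H H H H H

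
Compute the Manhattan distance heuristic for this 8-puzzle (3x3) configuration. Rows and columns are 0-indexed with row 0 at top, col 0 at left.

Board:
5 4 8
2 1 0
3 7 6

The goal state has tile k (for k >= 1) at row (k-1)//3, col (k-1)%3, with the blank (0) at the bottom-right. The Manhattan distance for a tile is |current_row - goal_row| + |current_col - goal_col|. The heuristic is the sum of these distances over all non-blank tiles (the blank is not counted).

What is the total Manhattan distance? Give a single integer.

Tile 5: at (0,0), goal (1,1), distance |0-1|+|0-1| = 2
Tile 4: at (0,1), goal (1,0), distance |0-1|+|1-0| = 2
Tile 8: at (0,2), goal (2,1), distance |0-2|+|2-1| = 3
Tile 2: at (1,0), goal (0,1), distance |1-0|+|0-1| = 2
Tile 1: at (1,1), goal (0,0), distance |1-0|+|1-0| = 2
Tile 3: at (2,0), goal (0,2), distance |2-0|+|0-2| = 4
Tile 7: at (2,1), goal (2,0), distance |2-2|+|1-0| = 1
Tile 6: at (2,2), goal (1,2), distance |2-1|+|2-2| = 1
Sum: 2 + 2 + 3 + 2 + 2 + 4 + 1 + 1 = 17

Answer: 17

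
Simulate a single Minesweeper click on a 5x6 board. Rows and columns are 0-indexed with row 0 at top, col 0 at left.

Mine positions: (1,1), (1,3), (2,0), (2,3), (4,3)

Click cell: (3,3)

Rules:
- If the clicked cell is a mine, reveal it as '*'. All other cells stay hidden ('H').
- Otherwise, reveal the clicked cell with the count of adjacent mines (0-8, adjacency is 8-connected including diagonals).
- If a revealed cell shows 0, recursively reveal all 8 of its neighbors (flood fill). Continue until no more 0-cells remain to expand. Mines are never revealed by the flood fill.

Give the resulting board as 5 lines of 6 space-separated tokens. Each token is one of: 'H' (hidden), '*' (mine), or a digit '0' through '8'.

H H H H H H
H H H H H H
H H H H H H
H H H 2 H H
H H H H H H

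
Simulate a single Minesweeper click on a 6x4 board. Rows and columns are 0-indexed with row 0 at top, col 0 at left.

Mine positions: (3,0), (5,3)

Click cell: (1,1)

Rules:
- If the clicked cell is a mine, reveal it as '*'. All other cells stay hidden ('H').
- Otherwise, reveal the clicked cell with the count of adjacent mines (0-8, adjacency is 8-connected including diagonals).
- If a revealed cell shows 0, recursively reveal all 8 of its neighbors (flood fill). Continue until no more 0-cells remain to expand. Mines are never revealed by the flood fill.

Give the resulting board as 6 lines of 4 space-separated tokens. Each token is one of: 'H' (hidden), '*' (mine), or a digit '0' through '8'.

0 0 0 0
0 0 0 0
1 1 0 0
H 1 0 0
H 1 1 1
H H H H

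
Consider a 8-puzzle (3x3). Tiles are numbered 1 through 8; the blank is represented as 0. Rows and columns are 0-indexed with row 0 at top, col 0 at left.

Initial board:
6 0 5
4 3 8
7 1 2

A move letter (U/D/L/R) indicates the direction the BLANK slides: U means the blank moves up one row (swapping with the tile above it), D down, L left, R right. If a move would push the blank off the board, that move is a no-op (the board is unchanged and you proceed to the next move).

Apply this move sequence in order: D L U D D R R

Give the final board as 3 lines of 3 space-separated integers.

Answer: 6 3 5
7 4 8
1 2 0

Derivation:
After move 1 (D):
6 3 5
4 0 8
7 1 2

After move 2 (L):
6 3 5
0 4 8
7 1 2

After move 3 (U):
0 3 5
6 4 8
7 1 2

After move 4 (D):
6 3 5
0 4 8
7 1 2

After move 5 (D):
6 3 5
7 4 8
0 1 2

After move 6 (R):
6 3 5
7 4 8
1 0 2

After move 7 (R):
6 3 5
7 4 8
1 2 0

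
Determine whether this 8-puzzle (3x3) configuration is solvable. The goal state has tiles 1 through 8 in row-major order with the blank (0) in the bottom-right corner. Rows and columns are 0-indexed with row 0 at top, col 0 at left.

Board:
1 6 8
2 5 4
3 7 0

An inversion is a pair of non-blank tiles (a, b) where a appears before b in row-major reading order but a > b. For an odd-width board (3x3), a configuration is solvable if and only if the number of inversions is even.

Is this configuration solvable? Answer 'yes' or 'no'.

Answer: yes

Derivation:
Inversions (pairs i<j in row-major order where tile[i] > tile[j] > 0): 12
12 is even, so the puzzle is solvable.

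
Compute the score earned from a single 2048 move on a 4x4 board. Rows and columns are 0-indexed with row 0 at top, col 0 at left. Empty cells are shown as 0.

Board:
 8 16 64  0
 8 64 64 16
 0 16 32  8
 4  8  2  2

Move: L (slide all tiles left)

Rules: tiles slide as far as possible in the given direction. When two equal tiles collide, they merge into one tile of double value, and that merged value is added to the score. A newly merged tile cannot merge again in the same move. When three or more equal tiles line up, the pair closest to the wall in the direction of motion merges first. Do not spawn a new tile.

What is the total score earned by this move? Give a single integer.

Slide left:
row 0: [8, 16, 64, 0] -> [8, 16, 64, 0]  score +0 (running 0)
row 1: [8, 64, 64, 16] -> [8, 128, 16, 0]  score +128 (running 128)
row 2: [0, 16, 32, 8] -> [16, 32, 8, 0]  score +0 (running 128)
row 3: [4, 8, 2, 2] -> [4, 8, 4, 0]  score +4 (running 132)
Board after move:
  8  16  64   0
  8 128  16   0
 16  32   8   0
  4   8   4   0

Answer: 132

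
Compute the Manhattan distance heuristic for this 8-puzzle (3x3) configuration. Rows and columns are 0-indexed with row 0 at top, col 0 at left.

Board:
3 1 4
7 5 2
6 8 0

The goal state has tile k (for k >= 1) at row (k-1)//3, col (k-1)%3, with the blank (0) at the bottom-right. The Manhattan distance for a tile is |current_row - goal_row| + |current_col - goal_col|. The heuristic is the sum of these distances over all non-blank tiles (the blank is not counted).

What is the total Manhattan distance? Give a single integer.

Tile 3: (0,0)->(0,2) = 2
Tile 1: (0,1)->(0,0) = 1
Tile 4: (0,2)->(1,0) = 3
Tile 7: (1,0)->(2,0) = 1
Tile 5: (1,1)->(1,1) = 0
Tile 2: (1,2)->(0,1) = 2
Tile 6: (2,0)->(1,2) = 3
Tile 8: (2,1)->(2,1) = 0
Sum: 2 + 1 + 3 + 1 + 0 + 2 + 3 + 0 = 12

Answer: 12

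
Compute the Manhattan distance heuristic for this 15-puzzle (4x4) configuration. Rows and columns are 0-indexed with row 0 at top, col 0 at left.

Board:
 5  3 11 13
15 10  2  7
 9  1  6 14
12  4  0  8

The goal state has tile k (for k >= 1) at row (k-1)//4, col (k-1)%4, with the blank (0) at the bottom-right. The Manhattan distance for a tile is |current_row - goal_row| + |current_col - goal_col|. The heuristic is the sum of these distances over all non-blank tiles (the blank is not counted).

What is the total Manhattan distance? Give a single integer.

Answer: 37

Derivation:
Tile 5: at (0,0), goal (1,0), distance |0-1|+|0-0| = 1
Tile 3: at (0,1), goal (0,2), distance |0-0|+|1-2| = 1
Tile 11: at (0,2), goal (2,2), distance |0-2|+|2-2| = 2
Tile 13: at (0,3), goal (3,0), distance |0-3|+|3-0| = 6
Tile 15: at (1,0), goal (3,2), distance |1-3|+|0-2| = 4
Tile 10: at (1,1), goal (2,1), distance |1-2|+|1-1| = 1
Tile 2: at (1,2), goal (0,1), distance |1-0|+|2-1| = 2
Tile 7: at (1,3), goal (1,2), distance |1-1|+|3-2| = 1
Tile 9: at (2,0), goal (2,0), distance |2-2|+|0-0| = 0
Tile 1: at (2,1), goal (0,0), distance |2-0|+|1-0| = 3
Tile 6: at (2,2), goal (1,1), distance |2-1|+|2-1| = 2
Tile 14: at (2,3), goal (3,1), distance |2-3|+|3-1| = 3
Tile 12: at (3,0), goal (2,3), distance |3-2|+|0-3| = 4
Tile 4: at (3,1), goal (0,3), distance |3-0|+|1-3| = 5
Tile 8: at (3,3), goal (1,3), distance |3-1|+|3-3| = 2
Sum: 1 + 1 + 2 + 6 + 4 + 1 + 2 + 1 + 0 + 3 + 2 + 3 + 4 + 5 + 2 = 37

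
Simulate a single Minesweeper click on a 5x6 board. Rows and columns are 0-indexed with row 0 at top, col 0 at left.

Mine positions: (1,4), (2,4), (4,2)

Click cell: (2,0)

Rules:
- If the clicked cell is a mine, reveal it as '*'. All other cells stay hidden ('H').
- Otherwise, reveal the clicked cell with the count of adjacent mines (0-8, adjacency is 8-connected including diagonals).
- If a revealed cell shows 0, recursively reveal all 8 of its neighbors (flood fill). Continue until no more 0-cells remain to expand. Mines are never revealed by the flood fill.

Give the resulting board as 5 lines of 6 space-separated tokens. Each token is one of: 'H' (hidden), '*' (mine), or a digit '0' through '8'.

0 0 0 1 H H
0 0 0 2 H H
0 0 0 2 H H
0 1 1 2 H H
0 1 H H H H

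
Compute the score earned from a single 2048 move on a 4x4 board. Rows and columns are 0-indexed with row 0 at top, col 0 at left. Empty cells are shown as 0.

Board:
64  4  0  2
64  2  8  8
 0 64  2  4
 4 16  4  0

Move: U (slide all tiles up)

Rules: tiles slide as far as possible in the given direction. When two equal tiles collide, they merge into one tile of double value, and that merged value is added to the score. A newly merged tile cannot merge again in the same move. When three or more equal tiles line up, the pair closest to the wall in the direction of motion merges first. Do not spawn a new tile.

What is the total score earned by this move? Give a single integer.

Slide up:
col 0: [64, 64, 0, 4] -> [128, 4, 0, 0]  score +128 (running 128)
col 1: [4, 2, 64, 16] -> [4, 2, 64, 16]  score +0 (running 128)
col 2: [0, 8, 2, 4] -> [8, 2, 4, 0]  score +0 (running 128)
col 3: [2, 8, 4, 0] -> [2, 8, 4, 0]  score +0 (running 128)
Board after move:
128   4   8   2
  4   2   2   8
  0  64   4   4
  0  16   0   0

Answer: 128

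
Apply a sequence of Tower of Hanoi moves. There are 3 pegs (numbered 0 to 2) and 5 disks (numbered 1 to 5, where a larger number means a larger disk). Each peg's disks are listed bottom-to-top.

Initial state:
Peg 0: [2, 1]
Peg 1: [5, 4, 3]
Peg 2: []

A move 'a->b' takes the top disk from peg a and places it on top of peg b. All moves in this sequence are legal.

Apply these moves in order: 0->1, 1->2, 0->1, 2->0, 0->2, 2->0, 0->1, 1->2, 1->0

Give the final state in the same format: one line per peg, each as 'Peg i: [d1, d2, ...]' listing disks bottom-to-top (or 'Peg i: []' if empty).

Answer: Peg 0: [2]
Peg 1: [5, 4, 3]
Peg 2: [1]

Derivation:
After move 1 (0->1):
Peg 0: [2]
Peg 1: [5, 4, 3, 1]
Peg 2: []

After move 2 (1->2):
Peg 0: [2]
Peg 1: [5, 4, 3]
Peg 2: [1]

After move 3 (0->1):
Peg 0: []
Peg 1: [5, 4, 3, 2]
Peg 2: [1]

After move 4 (2->0):
Peg 0: [1]
Peg 1: [5, 4, 3, 2]
Peg 2: []

After move 5 (0->2):
Peg 0: []
Peg 1: [5, 4, 3, 2]
Peg 2: [1]

After move 6 (2->0):
Peg 0: [1]
Peg 1: [5, 4, 3, 2]
Peg 2: []

After move 7 (0->1):
Peg 0: []
Peg 1: [5, 4, 3, 2, 1]
Peg 2: []

After move 8 (1->2):
Peg 0: []
Peg 1: [5, 4, 3, 2]
Peg 2: [1]

After move 9 (1->0):
Peg 0: [2]
Peg 1: [5, 4, 3]
Peg 2: [1]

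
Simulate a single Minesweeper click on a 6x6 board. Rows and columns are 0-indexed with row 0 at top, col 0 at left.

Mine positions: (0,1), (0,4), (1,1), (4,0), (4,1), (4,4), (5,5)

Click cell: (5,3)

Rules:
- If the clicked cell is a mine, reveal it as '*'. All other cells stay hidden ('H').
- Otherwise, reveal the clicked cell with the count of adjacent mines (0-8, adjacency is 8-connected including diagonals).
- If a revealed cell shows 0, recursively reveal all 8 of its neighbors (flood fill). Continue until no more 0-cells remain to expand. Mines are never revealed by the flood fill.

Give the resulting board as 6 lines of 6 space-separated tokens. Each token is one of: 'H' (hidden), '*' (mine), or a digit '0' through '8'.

H H H H H H
H H H H H H
H H H H H H
H H H H H H
H H H H H H
H H H 1 H H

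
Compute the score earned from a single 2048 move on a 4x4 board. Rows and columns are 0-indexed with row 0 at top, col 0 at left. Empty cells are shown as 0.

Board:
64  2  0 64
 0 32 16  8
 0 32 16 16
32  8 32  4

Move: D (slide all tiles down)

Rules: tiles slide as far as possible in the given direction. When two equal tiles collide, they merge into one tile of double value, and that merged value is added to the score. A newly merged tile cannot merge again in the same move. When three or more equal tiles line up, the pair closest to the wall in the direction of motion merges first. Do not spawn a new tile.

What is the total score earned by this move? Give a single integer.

Slide down:
col 0: [64, 0, 0, 32] -> [0, 0, 64, 32]  score +0 (running 0)
col 1: [2, 32, 32, 8] -> [0, 2, 64, 8]  score +64 (running 64)
col 2: [0, 16, 16, 32] -> [0, 0, 32, 32]  score +32 (running 96)
col 3: [64, 8, 16, 4] -> [64, 8, 16, 4]  score +0 (running 96)
Board after move:
 0  0  0 64
 0  2  0  8
64 64 32 16
32  8 32  4

Answer: 96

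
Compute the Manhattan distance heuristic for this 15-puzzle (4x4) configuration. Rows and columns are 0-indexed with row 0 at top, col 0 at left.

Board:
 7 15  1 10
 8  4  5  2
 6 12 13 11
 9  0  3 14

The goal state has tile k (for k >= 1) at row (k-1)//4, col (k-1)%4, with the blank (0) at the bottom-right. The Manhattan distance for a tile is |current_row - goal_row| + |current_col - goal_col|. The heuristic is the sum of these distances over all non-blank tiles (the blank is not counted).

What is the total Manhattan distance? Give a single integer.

Tile 7: at (0,0), goal (1,2), distance |0-1|+|0-2| = 3
Tile 15: at (0,1), goal (3,2), distance |0-3|+|1-2| = 4
Tile 1: at (0,2), goal (0,0), distance |0-0|+|2-0| = 2
Tile 10: at (0,3), goal (2,1), distance |0-2|+|3-1| = 4
Tile 8: at (1,0), goal (1,3), distance |1-1|+|0-3| = 3
Tile 4: at (1,1), goal (0,3), distance |1-0|+|1-3| = 3
Tile 5: at (1,2), goal (1,0), distance |1-1|+|2-0| = 2
Tile 2: at (1,3), goal (0,1), distance |1-0|+|3-1| = 3
Tile 6: at (2,0), goal (1,1), distance |2-1|+|0-1| = 2
Tile 12: at (2,1), goal (2,3), distance |2-2|+|1-3| = 2
Tile 13: at (2,2), goal (3,0), distance |2-3|+|2-0| = 3
Tile 11: at (2,3), goal (2,2), distance |2-2|+|3-2| = 1
Tile 9: at (3,0), goal (2,0), distance |3-2|+|0-0| = 1
Tile 3: at (3,2), goal (0,2), distance |3-0|+|2-2| = 3
Tile 14: at (3,3), goal (3,1), distance |3-3|+|3-1| = 2
Sum: 3 + 4 + 2 + 4 + 3 + 3 + 2 + 3 + 2 + 2 + 3 + 1 + 1 + 3 + 2 = 38

Answer: 38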